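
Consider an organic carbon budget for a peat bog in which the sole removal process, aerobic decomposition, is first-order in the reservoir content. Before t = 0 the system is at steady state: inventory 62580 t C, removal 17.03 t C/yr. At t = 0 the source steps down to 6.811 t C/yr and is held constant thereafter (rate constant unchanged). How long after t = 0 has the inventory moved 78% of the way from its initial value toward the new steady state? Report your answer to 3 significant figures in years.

τ = M₀/F₀ = 62580/17.03 = 3675 yr.
The remaining gap fraction is e^(−t/τ); 78% covered ⇒ e^(−t/τ) = 0.220.
t = −τ ln(0.220) = 3675 × 1.514 = 5564 yr.

5560 yr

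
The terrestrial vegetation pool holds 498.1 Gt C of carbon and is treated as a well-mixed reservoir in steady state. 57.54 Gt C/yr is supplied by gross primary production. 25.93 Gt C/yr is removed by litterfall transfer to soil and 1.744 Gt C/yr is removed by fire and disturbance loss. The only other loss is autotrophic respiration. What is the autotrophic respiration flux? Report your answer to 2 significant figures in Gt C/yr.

30 Gt C/yr

At steady state ΣF_in = ΣF_out.
ΣF_in = 57.540 Gt C/yr.
Autotrophic respiration flux = ΣF_in − (25.93 + 1.744) = 57.540 − 27.67 = 29.87 Gt C/yr.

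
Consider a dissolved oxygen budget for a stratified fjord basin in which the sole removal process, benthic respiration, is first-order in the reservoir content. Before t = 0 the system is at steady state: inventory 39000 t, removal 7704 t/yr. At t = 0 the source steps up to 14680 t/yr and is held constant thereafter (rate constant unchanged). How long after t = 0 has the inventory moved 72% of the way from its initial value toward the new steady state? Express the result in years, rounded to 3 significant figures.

τ = M₀/F₀ = 39000/7704 = 5.062 yr.
The remaining gap fraction is e^(−t/τ); 72% covered ⇒ e^(−t/τ) = 0.280.
t = −τ ln(0.280) = 5.062 × 1.273 = 6.444 yr.

6.44 yr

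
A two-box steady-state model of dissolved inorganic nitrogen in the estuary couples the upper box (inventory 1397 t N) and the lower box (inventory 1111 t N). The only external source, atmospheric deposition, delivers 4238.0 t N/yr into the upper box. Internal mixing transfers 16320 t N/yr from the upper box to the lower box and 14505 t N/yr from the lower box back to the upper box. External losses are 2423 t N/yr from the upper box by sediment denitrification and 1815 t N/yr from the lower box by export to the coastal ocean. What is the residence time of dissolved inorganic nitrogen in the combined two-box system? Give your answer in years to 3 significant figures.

Treat the two boxes together as one reservoir: the mixing fluxes between them are internal recycling, so τ = ΣM / Σ(external losses).
M_total = 1397 + 1111 = 2508.0 t N.
ΣF_external_out = 2423 + 1815 = 4238.0 t N/yr.
τ = M_total / ΣF_ext = 2508.0 / 4238.0 = 0.5918 yr.

0.592 yr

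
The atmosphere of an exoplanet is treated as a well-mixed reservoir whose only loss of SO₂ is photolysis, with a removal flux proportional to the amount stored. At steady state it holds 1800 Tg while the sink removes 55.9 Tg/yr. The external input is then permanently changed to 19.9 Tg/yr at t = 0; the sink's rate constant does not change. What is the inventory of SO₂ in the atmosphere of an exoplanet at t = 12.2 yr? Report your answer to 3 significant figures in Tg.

1430 Tg

The sink rate constant is k = F₀/M₀ = 55.9/1800 = 0.03106 yr⁻¹.
Solving dM/dt = F₁ − kM with M(0) = M₀ gives M(t) = F₁/k + (M₀ − F₁/k)·e^(−kt).
F₁/k = 19.9/0.03106 = 640.79 Tg; kt = 0.03106 × 12.2 = 0.3789, e^(−kt) = 0.6846.
M(12.2) = 640.79 + (1800 − 640.79) × 0.6846 = 640.79 + 793.6 = 1434.4 Tg.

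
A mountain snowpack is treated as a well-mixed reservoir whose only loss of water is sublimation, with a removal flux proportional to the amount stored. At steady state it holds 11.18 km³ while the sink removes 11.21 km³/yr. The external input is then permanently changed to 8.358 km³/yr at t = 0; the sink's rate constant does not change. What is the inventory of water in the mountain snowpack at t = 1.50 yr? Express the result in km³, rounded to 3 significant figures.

τ = M₀/F₀ = 11.18/11.21 = 0.9973 yr; rate constant k = 1/τ.
New steady state M_∞ = F₁/k = F₁·τ = 8.358 × 0.9973 = 8.3356 km³.
M(t) = M_∞ + (M₀ − M_∞)·e^(−t/τ); t/τ = 1.50/0.9973 = 1.504, so e^(−t/τ) = 0.2222.
M(t) = 8.3356 + 2.844 × 0.2222 = 8.9677 km³.

8.97 km³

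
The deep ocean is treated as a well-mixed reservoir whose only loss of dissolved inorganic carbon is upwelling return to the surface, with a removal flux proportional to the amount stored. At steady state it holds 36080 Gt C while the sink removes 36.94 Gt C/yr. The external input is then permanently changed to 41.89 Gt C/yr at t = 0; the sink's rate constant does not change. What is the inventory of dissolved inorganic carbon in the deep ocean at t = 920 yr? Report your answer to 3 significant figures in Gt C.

39000 Gt C

Residence time τ = M₀/F₀ = 976.7 yr. The eventual steady state is M_∞ = M₀·(F₁/F₀) = 36080 × 41.89/36.94 = 40915 Gt C.
The anomaly ΔM(t) = M(t) − M_∞ decays as ΔM₀·e^(−t/τ) with ΔM₀ = 36080 − 40915 = −4835 Gt C.
At t = 920 yr, e^(−t/τ) = e^(−0.9419) = 0.3899, so ΔM = −1885 Gt C and M = 40915 − 1885 = 39030 Gt C.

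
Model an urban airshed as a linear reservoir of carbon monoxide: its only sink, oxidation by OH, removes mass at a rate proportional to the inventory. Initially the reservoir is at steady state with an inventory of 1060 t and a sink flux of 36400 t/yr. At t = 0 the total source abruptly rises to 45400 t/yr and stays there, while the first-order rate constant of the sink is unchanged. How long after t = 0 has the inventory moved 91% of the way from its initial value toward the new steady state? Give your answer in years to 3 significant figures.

0.0701 yr

τ = M₀/F₀ = 1060/36400 = 0.02912 yr.
The remaining gap fraction is e^(−t/τ); 91% covered ⇒ e^(−t/τ) = 0.0900.
t = −τ ln(0.0900) = 0.02912 × 2.408 = 0.07012 yr.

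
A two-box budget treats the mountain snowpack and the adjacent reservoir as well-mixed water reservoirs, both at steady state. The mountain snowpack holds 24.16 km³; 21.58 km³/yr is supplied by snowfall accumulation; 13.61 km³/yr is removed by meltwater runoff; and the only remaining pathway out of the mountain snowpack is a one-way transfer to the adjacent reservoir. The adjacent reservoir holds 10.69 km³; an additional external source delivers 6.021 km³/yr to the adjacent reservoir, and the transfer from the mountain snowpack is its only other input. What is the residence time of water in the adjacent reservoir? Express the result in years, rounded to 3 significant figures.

0.764 yr

Balance the mountain snowpack: ΣF_in = 21.580 km³/yr.
Transfer to the adjacent reservoir = ΣF_in − (13.61) = 7.9700 km³/yr.
Total input to the adjacent reservoir = 7.9700 + 6.021 = 13.991 km³/yr; at steady state this equals its total output.
τ = M / F = 10.69 / 13.991 = 0.7641 yr.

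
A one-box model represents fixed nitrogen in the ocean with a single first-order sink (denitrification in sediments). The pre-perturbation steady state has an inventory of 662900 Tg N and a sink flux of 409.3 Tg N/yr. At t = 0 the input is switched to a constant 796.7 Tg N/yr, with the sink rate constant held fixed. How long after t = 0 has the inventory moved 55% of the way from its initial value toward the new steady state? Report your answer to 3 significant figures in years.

τ = M₀/F₀ = 662900/409.3 = 1620 yr.
The remaining gap fraction is e^(−t/τ); 55% covered ⇒ e^(−t/τ) = 0.450.
t = −τ ln(0.450) = 1620 × 0.7985 = 1293 yr.

1290 yr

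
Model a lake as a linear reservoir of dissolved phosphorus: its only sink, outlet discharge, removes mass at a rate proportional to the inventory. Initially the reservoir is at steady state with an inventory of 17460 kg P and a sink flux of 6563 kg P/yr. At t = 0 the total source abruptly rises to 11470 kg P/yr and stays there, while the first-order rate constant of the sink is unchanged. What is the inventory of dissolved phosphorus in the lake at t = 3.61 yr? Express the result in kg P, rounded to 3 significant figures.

27200 kg P

Residence time τ = M₀/F₀ = 2.660 yr. The eventual steady state is M_∞ = M₀·(F₁/F₀) = 17460 × 11470/6563 = 30514 kg P.
The anomaly ΔM(t) = M(t) − M_∞ decays as ΔM₀·e^(−t/τ) with ΔM₀ = 17460 − 30514 = −13050 kg P.
At t = 3.61 yr, e^(−t/τ) = e^(−1.357) = 0.2574, so ΔM = −3361 kg P and M = 30514 − 3361 = 27154 kg P.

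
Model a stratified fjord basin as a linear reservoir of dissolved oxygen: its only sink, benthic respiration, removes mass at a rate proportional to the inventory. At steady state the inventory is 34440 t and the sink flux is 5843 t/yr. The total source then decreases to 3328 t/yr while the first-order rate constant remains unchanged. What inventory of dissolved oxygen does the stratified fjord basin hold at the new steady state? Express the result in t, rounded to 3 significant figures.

19600 t

Rate constant k = F/M = 5843 / 34440 = 0.1697 yr⁻¹.
At the new steady state, source = k·M_new ⇒ M_new = 3328 / 0.1697 = 19620 t.
(Equivalently M_new = M × F_new/F_old = 34440 × 3328/5843.)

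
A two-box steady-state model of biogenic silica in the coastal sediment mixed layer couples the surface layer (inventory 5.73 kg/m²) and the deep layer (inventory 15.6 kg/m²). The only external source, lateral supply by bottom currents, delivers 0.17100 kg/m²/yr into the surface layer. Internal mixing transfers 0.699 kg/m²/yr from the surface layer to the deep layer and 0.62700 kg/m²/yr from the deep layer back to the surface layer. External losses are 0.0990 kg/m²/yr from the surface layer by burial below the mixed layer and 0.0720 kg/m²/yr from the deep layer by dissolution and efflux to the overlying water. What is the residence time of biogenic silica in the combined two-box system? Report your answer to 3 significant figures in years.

125 yr

For the system as a whole, the A↔B exchange is internal and contributes nothing to the throughput; only the external sinks remove mass.
M_total = 5.73 + 15.6 = 21.330 kg/m².
ΣF_external_out = 0.0990 + 0.0720 = 0.17100 kg/m²/yr.
τ = M_total / ΣF_ext = 21.330 / 0.17100 = 124.7 yr.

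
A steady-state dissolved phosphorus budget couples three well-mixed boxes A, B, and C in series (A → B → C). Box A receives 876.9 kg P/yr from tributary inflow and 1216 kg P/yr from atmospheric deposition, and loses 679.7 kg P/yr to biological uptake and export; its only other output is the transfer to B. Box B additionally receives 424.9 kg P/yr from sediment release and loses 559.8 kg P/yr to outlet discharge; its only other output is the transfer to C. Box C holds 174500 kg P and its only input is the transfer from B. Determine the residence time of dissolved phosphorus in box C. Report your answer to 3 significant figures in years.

137 yr

Box A: F(A→B) = (876.9 + 1216) − 679.7 = 1413.2 kg P/yr.
Box B: F(B→C) = (1413.2 + 424.9) − 559.8 = 1278.3 kg P/yr.
Box C throughput = its input = 1278.3 kg P/yr; τ = 174500 / 1278.3 = 136.5 yr.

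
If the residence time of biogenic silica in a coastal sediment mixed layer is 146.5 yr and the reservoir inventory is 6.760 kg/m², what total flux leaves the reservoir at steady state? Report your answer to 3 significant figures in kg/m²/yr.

F = M / τ = 6.760 / 146.5 = 0.04614 kg/m²/yr.

0.0461 kg/m²/yr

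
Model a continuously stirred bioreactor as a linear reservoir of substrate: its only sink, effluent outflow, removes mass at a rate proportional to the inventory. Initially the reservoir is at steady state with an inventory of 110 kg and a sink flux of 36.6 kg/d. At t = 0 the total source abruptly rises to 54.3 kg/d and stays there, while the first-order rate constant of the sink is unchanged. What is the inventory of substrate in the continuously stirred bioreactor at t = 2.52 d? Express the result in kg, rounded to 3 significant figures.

140 kg

τ = M₀/F₀ = 110/36.6 = 3.005 d; rate constant k = 1/τ.
New steady state M_∞ = F₁/k = F₁·τ = 54.3 × 3.005 = 163.20 kg.
M(t) = M_∞ + (M₀ − M_∞)·e^(−t/τ); t/τ = 2.52/3.005 = 0.8385, so e^(−t/τ) = 0.4324.
M(t) = 163.20 − 53.20 × 0.4324 = 140.20 kg.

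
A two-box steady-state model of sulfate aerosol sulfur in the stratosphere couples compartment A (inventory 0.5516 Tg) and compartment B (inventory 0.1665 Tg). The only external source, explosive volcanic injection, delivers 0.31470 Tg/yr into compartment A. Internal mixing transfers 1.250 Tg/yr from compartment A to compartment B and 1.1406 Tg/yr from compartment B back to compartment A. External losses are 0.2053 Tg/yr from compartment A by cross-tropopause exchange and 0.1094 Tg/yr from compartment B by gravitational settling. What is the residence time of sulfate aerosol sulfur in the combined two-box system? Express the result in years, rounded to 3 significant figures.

2.28 yr

Treat the two boxes together as one reservoir: the mixing fluxes between them are internal recycling, so τ = ΣM / Σ(external losses).
M_total = 0.5516 + 0.1665 = 0.71810 Tg.
ΣF_external_out = 0.2053 + 0.1094 = 0.31470 Tg/yr.
τ = M_total / ΣF_ext = 0.71810 / 0.31470 = 2.282 yr.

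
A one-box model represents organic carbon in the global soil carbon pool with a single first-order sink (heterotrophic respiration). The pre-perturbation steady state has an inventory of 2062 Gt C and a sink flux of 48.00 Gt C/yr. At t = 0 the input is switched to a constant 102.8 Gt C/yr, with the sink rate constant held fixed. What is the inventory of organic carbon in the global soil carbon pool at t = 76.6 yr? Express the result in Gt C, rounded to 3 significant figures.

4020 Gt C

Residence time τ = M₀/F₀ = 42.96 yr. The eventual steady state is M_∞ = M₀·(F₁/F₀) = 2062 × 102.8/48.00 = 4416.1 Gt C.
The anomaly ΔM(t) = M(t) − M_∞ decays as ΔM₀·e^(−t/τ) with ΔM₀ = 2062 − 4416.1 = −2354 Gt C.
At t = 76.6 yr, e^(−t/τ) = e^(−1.783) = 0.1681, so ΔM = −395.8 Gt C and M = 4416.1 − 395.8 = 4020.4 Gt C.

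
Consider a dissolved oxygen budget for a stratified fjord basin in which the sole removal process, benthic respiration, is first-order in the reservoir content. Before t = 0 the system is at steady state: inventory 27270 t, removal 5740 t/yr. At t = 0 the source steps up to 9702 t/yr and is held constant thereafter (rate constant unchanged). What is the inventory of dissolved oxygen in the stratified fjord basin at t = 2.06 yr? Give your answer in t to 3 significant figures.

33900 t

The sink rate constant is k = F₀/M₀ = 5740/27270 = 0.2105 yr⁻¹.
Solving dM/dt = F₁ − kM with M(0) = M₀ gives M(t) = F₁/k + (M₀ − F₁/k)·e^(−kt).
F₁/k = 9702/0.2105 = 46093 t; kt = 0.2105 × 2.06 = 0.4336, e^(−kt) = 0.6482.
M(2.06) = 46093 + (27270 − 46093) × 0.6482 = 46093 − 12200 = 33893 t.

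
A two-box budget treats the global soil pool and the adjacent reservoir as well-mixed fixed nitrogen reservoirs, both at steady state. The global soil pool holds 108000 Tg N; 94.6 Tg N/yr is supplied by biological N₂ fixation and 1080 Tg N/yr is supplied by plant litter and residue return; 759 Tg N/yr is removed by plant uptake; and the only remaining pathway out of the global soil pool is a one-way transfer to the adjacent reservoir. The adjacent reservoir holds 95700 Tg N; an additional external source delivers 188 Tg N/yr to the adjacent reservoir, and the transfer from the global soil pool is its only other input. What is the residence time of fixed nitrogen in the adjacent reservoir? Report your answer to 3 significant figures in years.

159 yr

Balance the global soil pool: ΣF_in = 94.6 + 1080 = 1174.6 Tg N/yr.
Transfer to the adjacent reservoir = ΣF_in − (759) = 415.60 Tg N/yr.
Total input to the adjacent reservoir = 415.60 + 188 = 603.60 Tg N/yr; at steady state this equals its total output.
τ = M / F = 95700 / 603.60 = 158.5 yr.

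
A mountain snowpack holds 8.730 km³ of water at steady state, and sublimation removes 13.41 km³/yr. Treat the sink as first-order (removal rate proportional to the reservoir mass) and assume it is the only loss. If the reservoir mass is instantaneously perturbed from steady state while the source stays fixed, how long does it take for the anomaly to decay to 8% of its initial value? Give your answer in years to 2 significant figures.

1.6 yr

For a linear reservoir the anomaly decays as exp(−t/τ) with τ = M/F = 8.730/13.41 = 0.6510 yr.
exp(−t/τ) = 0.08 ⇒ t = −τ ln(0.08) = 0.6510 × 2.526 = 1.644 yr.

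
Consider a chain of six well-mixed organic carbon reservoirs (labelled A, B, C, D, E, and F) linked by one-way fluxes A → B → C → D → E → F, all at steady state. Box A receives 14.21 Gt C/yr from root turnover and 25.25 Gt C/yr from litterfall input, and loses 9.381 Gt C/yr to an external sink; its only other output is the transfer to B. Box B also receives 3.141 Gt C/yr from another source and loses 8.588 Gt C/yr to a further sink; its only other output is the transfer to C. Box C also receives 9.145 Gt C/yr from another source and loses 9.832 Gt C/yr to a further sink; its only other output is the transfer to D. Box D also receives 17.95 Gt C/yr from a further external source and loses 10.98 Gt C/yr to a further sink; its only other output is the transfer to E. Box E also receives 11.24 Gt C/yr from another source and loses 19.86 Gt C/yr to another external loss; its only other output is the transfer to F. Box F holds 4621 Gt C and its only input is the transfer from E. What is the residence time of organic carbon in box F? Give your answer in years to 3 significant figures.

Box A: F(A→B) = (14.21 + 25.25) − 9.381 = 30.079 Gt C/yr.
Box B: F(B→C) = (30.079 + 3.141) − 8.588 = 24.632 Gt C/yr.
Box C: F(C→D) = (24.632 + 9.145) − 9.832 = 23.945 Gt C/yr.
Box D: F(D→E) = (23.945 + 17.95) − 10.98 = 30.915 Gt C/yr.
Box E: F(E→F) = (30.915 + 11.24) − 19.86 = 22.295 Gt C/yr.
Box F throughput = its input = 22.295 Gt C/yr; τ = 4621 / 22.295 = 207.3 yr.

207 yr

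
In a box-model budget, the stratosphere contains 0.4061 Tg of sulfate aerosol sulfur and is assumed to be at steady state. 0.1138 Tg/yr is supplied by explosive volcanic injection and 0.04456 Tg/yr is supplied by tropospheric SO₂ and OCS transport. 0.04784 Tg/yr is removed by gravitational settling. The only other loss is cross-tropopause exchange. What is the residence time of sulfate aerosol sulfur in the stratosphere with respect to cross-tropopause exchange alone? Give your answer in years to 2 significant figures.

At steady state ΣF_in = ΣF_out.
ΣF_in = 0.1138 + 0.04456 = 0.15836 Tg/yr.
Cross-tropopause exchange flux = ΣF_in − (0.04784) = 0.15836 − 0.04784 = 0.1105 Tg/yr.
τ = M / F = 0.4061 / 0.1105 = 3.674 yr.

3.7 yr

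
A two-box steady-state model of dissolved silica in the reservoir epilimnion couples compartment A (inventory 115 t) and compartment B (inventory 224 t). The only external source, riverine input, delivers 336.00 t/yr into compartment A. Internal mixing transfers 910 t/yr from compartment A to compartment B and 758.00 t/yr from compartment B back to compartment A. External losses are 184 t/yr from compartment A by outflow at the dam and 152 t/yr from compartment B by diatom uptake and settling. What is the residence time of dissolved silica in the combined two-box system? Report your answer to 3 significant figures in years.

1.01 yr

Residence time in the combined system uses the total inventory and the total *external* removal — internal exchanges between the two boxes cancel.
M_total = 115 + 224 = 339.00 t.
ΣF_external_out = 184 + 152 = 336.00 t/yr.
τ = M_total / ΣF_ext = 339.00 / 336.00 = 1.009 yr.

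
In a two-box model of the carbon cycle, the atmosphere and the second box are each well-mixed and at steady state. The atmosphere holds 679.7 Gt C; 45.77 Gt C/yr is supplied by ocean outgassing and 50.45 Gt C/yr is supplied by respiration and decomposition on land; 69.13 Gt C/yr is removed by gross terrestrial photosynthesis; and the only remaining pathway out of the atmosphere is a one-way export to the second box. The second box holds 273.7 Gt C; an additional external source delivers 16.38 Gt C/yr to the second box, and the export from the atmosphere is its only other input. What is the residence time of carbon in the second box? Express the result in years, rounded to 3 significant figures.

Balance the atmosphere: ΣF_in = 45.77 + 50.45 = 96.220 Gt C/yr.
Export to the second box = ΣF_in − (69.13) = 27.090 Gt C/yr.
Total input to the second box = 27.090 + 16.38 = 43.470 Gt C/yr; at steady state this equals its total output.
τ = M / F = 273.7 / 43.470 = 6.296 yr.

6.30 yr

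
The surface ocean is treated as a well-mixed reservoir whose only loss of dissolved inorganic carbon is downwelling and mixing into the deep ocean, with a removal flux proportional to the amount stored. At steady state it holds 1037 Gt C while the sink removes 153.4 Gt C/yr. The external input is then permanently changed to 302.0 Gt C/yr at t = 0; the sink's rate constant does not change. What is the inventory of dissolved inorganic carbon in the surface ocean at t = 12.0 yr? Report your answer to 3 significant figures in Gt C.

1870 Gt C

The sink rate constant is k = F₀/M₀ = 153.4/1037 = 0.1479 yr⁻¹.
Solving dM/dt = F₁ − kM with M(0) = M₀ gives M(t) = F₁/k + (M₀ − F₁/k)·e^(−kt).
F₁/k = 302.0/0.1479 = 2041.6 Gt C; kt = 0.1479 × 12.0 = 1.775, e^(−kt) = 0.1695.
M(12.0) = 2041.6 + (1037 − 2041.6) × 0.1695 = 2041.6 − 170.2 = 1871.3 Gt C.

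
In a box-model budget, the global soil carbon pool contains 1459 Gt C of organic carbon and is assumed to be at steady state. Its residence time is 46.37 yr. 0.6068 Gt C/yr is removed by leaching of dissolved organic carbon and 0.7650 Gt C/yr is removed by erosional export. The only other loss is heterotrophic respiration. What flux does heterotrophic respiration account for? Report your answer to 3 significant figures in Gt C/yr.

30.1 Gt C/yr

Total removal F = M/τ = 1459 / 46.37 = 31.46 Gt C/yr.
Heterotrophic respiration = F − (0.6068 + 0.7650) = 31.46 − 1.372 = 30.09 Gt C/yr.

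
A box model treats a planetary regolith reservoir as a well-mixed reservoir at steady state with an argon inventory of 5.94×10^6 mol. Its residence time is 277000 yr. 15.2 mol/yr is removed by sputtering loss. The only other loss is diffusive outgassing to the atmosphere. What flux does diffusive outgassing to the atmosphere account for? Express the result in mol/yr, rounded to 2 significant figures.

6.2 mol/yr

Total removal F = M/τ = 5.94×10^6 / 277000 = 21.44 mol/yr.
Diffusive outgassing to the atmosphere = F − (15.2) = 21.44 − 15.20 = 6.244 mol/yr.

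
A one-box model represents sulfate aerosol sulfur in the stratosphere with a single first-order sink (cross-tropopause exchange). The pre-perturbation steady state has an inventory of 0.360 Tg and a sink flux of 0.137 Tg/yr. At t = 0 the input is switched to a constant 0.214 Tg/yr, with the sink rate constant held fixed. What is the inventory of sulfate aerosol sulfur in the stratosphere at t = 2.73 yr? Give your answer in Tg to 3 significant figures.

τ = M₀/F₀ = 0.360/0.137 = 2.628 yr; rate constant k = 1/τ.
New steady state M_∞ = F₁/k = F₁·τ = 0.214 × 2.628 = 0.56234 Tg.
M(t) = M_∞ + (M₀ − M_∞)·e^(−t/τ); t/τ = 2.73/2.628 = 1.039, so e^(−t/τ) = 0.3538.
M(t) = 0.56234 − 0.2023 × 0.3538 = 0.49074 Tg.

0.491 Tg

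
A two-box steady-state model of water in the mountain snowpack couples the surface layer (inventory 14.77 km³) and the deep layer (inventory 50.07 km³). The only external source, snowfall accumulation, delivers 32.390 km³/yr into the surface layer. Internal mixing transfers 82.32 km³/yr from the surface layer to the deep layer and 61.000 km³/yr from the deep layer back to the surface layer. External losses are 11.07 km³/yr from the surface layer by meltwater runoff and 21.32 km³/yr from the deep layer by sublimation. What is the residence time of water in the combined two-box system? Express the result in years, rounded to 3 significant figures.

2.00 yr

Residence time in the combined system uses the total inventory and the total *external* removal — internal exchanges between the two boxes cancel.
M_total = 14.77 + 50.07 = 64.840 km³.
ΣF_external_out = 11.07 + 21.32 = 32.390 km³/yr.
τ = M_total / ΣF_ext = 64.840 / 32.390 = 2.002 yr.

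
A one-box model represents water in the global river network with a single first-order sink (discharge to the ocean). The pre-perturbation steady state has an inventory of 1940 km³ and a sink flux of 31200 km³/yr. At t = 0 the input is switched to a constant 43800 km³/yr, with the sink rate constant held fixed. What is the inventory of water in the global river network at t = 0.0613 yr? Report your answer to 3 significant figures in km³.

2430 km³

Residence time τ = M₀/F₀ = 0.06218 yr. The eventual steady state is M_∞ = M₀·(F₁/F₀) = 1940 × 43800/31200 = 2723.5 km³.
The anomaly ΔM(t) = M(t) − M_∞ decays as ΔM₀·e^(−t/τ) with ΔM₀ = 1940 − 2723.5 = −783.5 km³.
At t = 0.0613 yr, e^(−t/τ) = e^(−0.9859) = 0.3731, so ΔM = −292.3 km³ and M = 2723.5 − 292.3 = 2431.1 km³.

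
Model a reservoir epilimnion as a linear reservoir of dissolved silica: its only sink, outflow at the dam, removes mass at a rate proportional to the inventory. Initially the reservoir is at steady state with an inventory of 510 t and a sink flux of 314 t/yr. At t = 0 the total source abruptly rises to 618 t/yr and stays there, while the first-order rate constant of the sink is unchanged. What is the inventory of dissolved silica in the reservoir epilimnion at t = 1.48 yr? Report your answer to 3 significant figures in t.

The sink rate constant is k = F₀/M₀ = 314/510 = 0.6157 yr⁻¹.
Solving dM/dt = F₁ − kM with M(0) = M₀ gives M(t) = F₁/k + (M₀ − F₁/k)·e^(−kt).
F₁/k = 618/0.6157 = 1003.8 t; kt = 0.6157 × 1.48 = 0.9112, e^(−kt) = 0.4020.
M(1.48) = 1003.8 + (510 − 1003.8) × 0.4020 = 1003.8 − 198.5 = 805.25 t.

805 t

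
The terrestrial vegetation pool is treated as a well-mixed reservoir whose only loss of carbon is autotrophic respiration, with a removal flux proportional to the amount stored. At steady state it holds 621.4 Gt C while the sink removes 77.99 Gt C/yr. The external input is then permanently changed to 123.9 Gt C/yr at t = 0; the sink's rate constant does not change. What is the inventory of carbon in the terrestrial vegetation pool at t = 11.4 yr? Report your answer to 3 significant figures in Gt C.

900 Gt C

τ = M₀/F₀ = 621.4/77.99 = 7.968 yr; rate constant k = 1/τ.
New steady state M_∞ = F₁/k = F₁·τ = 123.9 × 7.968 = 987.20 Gt C.
M(t) = M_∞ + (M₀ − M_∞)·e^(−t/τ); t/τ = 11.4/7.968 = 1.431, so e^(−t/τ) = 0.2391.
M(t) = 987.20 − 365.8 × 0.2391 = 899.73 Gt C.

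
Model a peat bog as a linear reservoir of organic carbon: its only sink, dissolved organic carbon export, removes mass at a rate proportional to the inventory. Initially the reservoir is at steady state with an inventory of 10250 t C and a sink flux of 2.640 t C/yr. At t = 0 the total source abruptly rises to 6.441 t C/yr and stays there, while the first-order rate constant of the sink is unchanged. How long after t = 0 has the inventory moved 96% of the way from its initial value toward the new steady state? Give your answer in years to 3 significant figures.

12500 yr

τ = M₀/F₀ = 10250/2.640 = 3883 yr.
The remaining gap fraction is e^(−t/τ); 96% covered ⇒ e^(−t/τ) = 0.0400.
t = −τ ln(0.0400) = 3883 × 3.219 = 12500 yr.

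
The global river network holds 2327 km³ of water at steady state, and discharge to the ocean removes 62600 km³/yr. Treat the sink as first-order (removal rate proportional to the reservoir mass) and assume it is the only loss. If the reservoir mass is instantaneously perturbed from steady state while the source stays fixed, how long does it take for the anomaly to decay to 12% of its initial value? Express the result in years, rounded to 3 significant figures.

For a linear reservoir the anomaly decays as exp(−t/τ) with τ = M/F = 2327/62600 = 0.03717 yr.
exp(−t/τ) = 0.12 ⇒ t = −τ ln(0.12) = 0.03717 × 2.120 = 0.07882 yr.

0.0788 yr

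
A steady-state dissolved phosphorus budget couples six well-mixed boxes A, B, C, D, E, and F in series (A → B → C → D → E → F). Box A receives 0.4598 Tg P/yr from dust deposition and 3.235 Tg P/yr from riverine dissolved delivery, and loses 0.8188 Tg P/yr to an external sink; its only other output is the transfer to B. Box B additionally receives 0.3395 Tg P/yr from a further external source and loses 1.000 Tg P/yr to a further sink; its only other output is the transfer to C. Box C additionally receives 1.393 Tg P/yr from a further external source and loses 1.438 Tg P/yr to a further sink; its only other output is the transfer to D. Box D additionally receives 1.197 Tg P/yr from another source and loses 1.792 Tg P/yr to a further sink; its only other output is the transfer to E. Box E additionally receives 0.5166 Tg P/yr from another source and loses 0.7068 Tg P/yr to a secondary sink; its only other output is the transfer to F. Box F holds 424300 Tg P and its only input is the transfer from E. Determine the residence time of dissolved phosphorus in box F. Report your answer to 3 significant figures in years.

306000 yr

Box A: F(A→B) = (0.4598 + 3.235) − 0.8188 = 2.8760 Tg P/yr.
Box B: F(B→C) = (2.8760 + 0.3395) − 1.000 = 2.2155 Tg P/yr.
Box C: F(C→D) = (2.2155 + 1.393) − 1.438 = 2.1705 Tg P/yr.
Box D: F(D→E) = (2.1705 + 1.197) − 1.792 = 1.5755 Tg P/yr.
Box E: F(E→F) = (1.5755 + 0.5166) − 0.7068 = 1.3853 Tg P/yr.
Box F throughput = its input = 1.3853 Tg P/yr; τ = 424300 / 1.3853 = 306300 yr.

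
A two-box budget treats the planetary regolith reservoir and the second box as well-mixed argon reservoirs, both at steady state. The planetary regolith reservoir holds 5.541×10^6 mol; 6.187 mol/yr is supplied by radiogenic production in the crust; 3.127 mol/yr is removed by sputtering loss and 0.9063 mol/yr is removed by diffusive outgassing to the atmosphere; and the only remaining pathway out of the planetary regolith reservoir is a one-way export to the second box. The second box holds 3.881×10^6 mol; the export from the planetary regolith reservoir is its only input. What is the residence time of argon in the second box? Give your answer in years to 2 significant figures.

1.8×10^6 yr

Balance the planetary regolith reservoir: ΣF_in = 6.1870 mol/yr.
Export to the second box = ΣF_in − (3.127 + 0.9063) = 2.1537 mol/yr.
At steady state the output of the second box equals its input, 2.1537 mol/yr.
τ = M / F = 3.881×10^6 / 2.1537 = 1.802×10^6 yr.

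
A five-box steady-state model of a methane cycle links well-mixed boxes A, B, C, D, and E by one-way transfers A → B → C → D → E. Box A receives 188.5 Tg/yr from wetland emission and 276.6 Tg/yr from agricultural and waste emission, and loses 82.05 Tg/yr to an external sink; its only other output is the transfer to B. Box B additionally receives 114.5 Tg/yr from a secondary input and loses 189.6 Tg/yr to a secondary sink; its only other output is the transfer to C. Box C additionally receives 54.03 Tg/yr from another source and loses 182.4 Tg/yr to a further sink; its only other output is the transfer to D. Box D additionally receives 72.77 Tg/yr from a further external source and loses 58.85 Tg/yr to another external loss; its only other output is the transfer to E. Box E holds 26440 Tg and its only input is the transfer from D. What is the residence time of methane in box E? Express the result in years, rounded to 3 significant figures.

137 yr

Box A: F(A→B) = (188.5 + 276.6) − 82.05 = 383.05 Tg/yr.
Box B: F(B→C) = (383.05 + 114.5) − 189.6 = 307.95 Tg/yr.
Box C: F(C→D) = (307.95 + 54.03) − 182.4 = 179.58 Tg/yr.
Box D: F(D→E) = (179.58 + 72.77) − 58.85 = 193.50 Tg/yr.
Box E throughput = its input = 193.50 Tg/yr; τ = 26440 / 193.50 = 136.6 yr.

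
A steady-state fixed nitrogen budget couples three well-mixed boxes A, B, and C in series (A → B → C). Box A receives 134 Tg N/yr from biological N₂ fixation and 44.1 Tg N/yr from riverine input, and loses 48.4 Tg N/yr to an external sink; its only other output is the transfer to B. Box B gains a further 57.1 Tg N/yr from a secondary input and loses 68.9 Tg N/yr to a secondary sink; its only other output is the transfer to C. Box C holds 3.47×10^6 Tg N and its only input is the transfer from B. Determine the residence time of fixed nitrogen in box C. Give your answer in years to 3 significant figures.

29400 yr

Box A: F(A→B) = (134 + 44.1) − 48.4 = 129.70 Tg N/yr.
Box B: F(B→C) = (129.70 + 57.1) − 68.9 = 117.90 Tg N/yr.
Box C throughput = its input = 117.90 Tg N/yr; τ = 3.47×10^6 / 117.90 = 29430 yr.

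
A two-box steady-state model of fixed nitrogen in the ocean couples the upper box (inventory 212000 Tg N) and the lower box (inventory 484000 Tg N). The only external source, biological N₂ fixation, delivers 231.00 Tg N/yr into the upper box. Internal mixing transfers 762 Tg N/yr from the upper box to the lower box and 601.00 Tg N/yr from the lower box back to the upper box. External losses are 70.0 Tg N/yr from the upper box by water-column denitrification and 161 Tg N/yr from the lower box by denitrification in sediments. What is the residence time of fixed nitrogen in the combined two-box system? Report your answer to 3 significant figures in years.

3010 yr

Residence time in the combined system uses the total inventory and the total *external* removal — internal exchanges between the two boxes cancel.
M_total = 212000 + 484000 = 696000 Tg N.
ΣF_external_out = 70.0 + 161 = 231.00 Tg N/yr.
τ = M_total / ΣF_ext = 696000 / 231.00 = 3013 yr.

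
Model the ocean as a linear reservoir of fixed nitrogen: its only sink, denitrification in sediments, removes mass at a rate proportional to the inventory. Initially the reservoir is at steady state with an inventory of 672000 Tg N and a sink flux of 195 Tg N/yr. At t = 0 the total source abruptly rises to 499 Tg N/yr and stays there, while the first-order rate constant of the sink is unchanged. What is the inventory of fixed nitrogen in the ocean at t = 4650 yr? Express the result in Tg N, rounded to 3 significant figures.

1.45×10^6 Tg N

τ = M₀/F₀ = 672000/195 = 3446 yr; rate constant k = 1/τ.
New steady state M_∞ = F₁/k = F₁·τ = 499 × 3446 = 1.7196×10^6 Tg N.
M(t) = M_∞ + (M₀ − M_∞)·e^(−t/τ); t/τ = 4650/3446 = 1.349, so e^(−t/τ) = 0.2594.
M(t) = 1.7196×10^6 − 1.048×10^6 × 0.2594 = 1.4479×10^6 Tg N.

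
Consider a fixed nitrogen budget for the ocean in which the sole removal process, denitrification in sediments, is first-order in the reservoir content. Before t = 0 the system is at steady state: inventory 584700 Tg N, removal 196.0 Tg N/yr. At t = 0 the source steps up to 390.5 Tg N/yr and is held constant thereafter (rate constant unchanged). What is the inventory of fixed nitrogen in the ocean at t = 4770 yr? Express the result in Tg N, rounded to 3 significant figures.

τ = M₀/F₀ = 584700/196.0 = 2983 yr; rate constant k = 1/τ.
New steady state M_∞ = F₁/k = F₁·τ = 390.5 × 2983 = 1.1649×10^6 Tg N.
M(t) = M_∞ + (M₀ − M_∞)·e^(−t/τ); t/τ = 4770/2983 = 1.599, so e^(−t/τ) = 0.2021.
M(t) = 1.1649×10^6 − 580200 × 0.2021 = 1.0477×10^6 Tg N.

1.05×10^6 Tg N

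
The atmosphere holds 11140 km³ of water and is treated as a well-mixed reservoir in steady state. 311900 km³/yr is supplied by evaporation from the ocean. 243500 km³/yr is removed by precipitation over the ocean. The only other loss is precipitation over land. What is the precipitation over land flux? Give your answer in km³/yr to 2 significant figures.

At steady state ΣF_in = ΣF_out.
ΣF_in = 311900 km³/yr.
Precipitation over land flux = ΣF_in − (243500) = 311900 − 243500 = 68400 km³/yr.

68000 km³/yr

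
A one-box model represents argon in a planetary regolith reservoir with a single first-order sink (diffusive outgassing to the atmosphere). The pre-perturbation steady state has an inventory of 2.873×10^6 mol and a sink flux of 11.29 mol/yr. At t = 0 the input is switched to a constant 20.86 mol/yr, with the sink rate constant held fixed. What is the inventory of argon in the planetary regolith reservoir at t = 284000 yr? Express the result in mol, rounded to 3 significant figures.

τ = M₀/F₀ = 2.873×10^6/11.29 = 254500 yr; rate constant k = 1/τ.
New steady state M_∞ = F₁/k = F₁·τ = 20.86 × 254500 = 5.3083×10^6 mol.
M(t) = M_∞ + (M₀ − M_∞)·e^(−t/τ); t/τ = 284000/254500 = 1.116, so e^(−t/τ) = 0.3276.
M(t) = 5.3083×10^6 − 2.435×10^6 × 0.3276 = 4.5106×10^6 mol.

4.51×10^6 mol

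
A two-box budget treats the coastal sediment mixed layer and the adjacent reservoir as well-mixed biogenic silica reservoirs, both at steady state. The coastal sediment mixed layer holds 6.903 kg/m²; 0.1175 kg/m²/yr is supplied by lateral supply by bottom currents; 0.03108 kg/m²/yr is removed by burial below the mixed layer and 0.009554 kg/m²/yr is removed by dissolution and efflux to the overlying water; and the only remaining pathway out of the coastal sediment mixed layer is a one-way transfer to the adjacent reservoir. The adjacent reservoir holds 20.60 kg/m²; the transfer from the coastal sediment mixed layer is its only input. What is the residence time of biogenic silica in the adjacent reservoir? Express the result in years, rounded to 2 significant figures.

Balance the coastal sediment mixed layer: ΣF_in = 0.11750 kg/m²/yr.
Transfer to the adjacent reservoir = ΣF_in − (0.03108 + 0.009554) = 0.076866 kg/m²/yr.
At steady state the output of the adjacent reservoir equals its input, 0.076866 kg/m²/yr.
τ = M / F = 20.60 / 0.076866 = 268.0 yr.

270 yr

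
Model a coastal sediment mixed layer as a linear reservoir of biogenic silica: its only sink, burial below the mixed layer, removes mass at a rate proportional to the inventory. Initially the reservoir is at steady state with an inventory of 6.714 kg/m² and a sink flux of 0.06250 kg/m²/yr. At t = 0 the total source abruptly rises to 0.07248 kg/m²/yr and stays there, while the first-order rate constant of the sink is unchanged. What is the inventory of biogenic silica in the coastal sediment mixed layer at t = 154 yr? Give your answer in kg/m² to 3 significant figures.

7.53 kg/m²

The sink rate constant is k = F₀/M₀ = 0.06250/6.714 = 0.009309 yr⁻¹.
Solving dM/dt = F₁ − kM with M(0) = M₀ gives M(t) = F₁/k + (M₀ − F₁/k)·e^(−kt).
F₁/k = 0.07248/0.009309 = 7.7861 kg/m²; kt = 0.009309 × 154 = 1.434, e^(−kt) = 0.2385.
M(154) = 7.7861 + (6.714 − 7.7861) × 0.2385 = 7.7861 − 0.2556 = 7.5304 kg/m².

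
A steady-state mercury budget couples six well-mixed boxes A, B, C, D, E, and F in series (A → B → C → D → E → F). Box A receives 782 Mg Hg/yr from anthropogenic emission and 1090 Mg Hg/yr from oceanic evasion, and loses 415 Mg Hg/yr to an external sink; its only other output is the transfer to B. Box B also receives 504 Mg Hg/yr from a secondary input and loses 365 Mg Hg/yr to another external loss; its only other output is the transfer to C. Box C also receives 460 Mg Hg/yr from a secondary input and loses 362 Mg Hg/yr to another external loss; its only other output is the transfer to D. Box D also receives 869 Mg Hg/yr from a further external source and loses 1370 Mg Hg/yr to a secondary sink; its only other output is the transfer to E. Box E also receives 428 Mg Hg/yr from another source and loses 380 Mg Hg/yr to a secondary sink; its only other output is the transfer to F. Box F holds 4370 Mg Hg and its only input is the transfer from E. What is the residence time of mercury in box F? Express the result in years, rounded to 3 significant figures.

3.52 yr

Box A: F(A→B) = (782 + 1090) − 415 = 1457.0 Mg Hg/yr.
Box B: F(B→C) = (1457.0 + 504) − 365 = 1596.0 Mg Hg/yr.
Box C: F(C→D) = (1596.0 + 460) − 362 = 1694.0 Mg Hg/yr.
Box D: F(D→E) = (1694.0 + 869) − 1370 = 1193.0 Mg Hg/yr.
Box E: F(E→F) = (1193.0 + 428) − 380 = 1241.0 Mg Hg/yr.
Box F throughput = its input = 1241.0 Mg Hg/yr; τ = 4370 / 1241.0 = 3.521 yr.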